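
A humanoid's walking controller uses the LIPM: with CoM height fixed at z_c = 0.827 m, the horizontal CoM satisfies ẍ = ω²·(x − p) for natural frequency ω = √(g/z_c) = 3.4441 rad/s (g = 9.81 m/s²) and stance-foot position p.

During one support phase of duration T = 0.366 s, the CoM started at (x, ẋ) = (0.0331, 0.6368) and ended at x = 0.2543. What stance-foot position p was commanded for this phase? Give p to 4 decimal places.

p = 0.1200

ωT = 3.4441·0.366 = 1.260541; cosh(ωT) = 1.905414, sinh(ωT) = 1.621914
x(T) = p + (x₀−p)·cosh(ωT) + (ẋ₀/ω)·sinh(ωT) ⇒ p·(1 − cosh) = x(T) − x₀·cosh − (ẋ₀/ω)·sinh
numerator   = 0.2543 − (0.0331)·1.905414 − (0.6368/3.4441)·1.621914 = -0.108654
denominator = 1 − 1.905414 = -0.905414
p = -0.108654 / -0.905414 = 0.1200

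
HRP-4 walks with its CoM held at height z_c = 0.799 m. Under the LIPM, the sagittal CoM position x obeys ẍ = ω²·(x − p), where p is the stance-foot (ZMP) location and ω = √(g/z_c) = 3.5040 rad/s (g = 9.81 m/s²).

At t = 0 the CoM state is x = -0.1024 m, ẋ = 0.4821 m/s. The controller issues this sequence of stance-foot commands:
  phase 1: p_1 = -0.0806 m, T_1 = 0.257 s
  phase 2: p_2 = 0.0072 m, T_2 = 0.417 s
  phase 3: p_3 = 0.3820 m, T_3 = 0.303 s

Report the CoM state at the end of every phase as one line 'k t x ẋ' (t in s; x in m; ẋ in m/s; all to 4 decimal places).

1 0.2570 0.0295 0.6127
2 0.6740 0.4144 1.5510
3 0.9770 0.9978 2.6550

phase 1: p=-0.0806, T=0.257, ωT=0.900528, cosh=1.433629, sinh=1.027274; start (x,ẋ)=(-0.102400, 0.482100) → end (x,ẋ)=(0.029485, 0.612682)
phase 2: p=0.0072, T=0.417, ωT=1.461168, cosh=2.271479, sinh=2.039513; start (x,ẋ)=(0.029485, 0.612682) → end (x,ẋ)=(0.414433, 1.550952)
phase 3: p=0.3820, T=0.303, ωT=1.061712, cosh=1.618590, sinh=1.272727; start (x,ẋ)=(0.414433, 1.550952) → end (x,ẋ)=(0.997834, 2.654995)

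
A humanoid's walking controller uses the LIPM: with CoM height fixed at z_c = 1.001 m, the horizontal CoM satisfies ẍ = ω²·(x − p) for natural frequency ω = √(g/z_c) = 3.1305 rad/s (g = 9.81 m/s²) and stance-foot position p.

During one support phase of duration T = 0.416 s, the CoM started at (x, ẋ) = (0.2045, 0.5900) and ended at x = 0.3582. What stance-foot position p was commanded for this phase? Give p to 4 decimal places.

p = 0.3761

ωT = 3.1305·0.416 = 1.302288; cosh(ωT) = 1.974805, sinh(ωT) = 1.702896
x(T) = p + (x₀−p)·cosh(ωT) + (ẋ₀/ω)·sinh(ωT) ⇒ p·(1 − cosh) = x(T) − x₀·cosh − (ẋ₀/ω)·sinh
numerator   = 0.3582 − (0.2045)·1.974805 − (0.5900/3.1305)·1.702896 = -0.366590
denominator = 1 − 1.974805 = -0.974805
p = -0.366590 / -0.974805 = 0.3761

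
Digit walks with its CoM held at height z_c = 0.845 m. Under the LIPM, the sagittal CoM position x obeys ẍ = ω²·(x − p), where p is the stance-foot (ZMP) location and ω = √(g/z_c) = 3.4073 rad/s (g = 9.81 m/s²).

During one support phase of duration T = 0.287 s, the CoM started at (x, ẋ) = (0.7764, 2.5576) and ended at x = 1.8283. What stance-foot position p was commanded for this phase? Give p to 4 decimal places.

ωT = 3.4073·0.287 = 0.977895; cosh(ωT) = 1.517478, sinh(ωT) = 1.141376
x(T) = p + (x₀−p)·cosh(ωT) + (ẋ₀/ω)·sinh(ωT) ⇒ p·(1 − cosh) = x(T) − x₀·cosh − (ẋ₀/ω)·sinh
numerator   = 1.8283 − (0.7764)·1.517478 − (2.5576/3.4073)·1.141376 = -0.206614
denominator = 1 − 1.517478 = -0.517478
p = -0.206614 / -0.517478 = 0.3993

p = 0.3993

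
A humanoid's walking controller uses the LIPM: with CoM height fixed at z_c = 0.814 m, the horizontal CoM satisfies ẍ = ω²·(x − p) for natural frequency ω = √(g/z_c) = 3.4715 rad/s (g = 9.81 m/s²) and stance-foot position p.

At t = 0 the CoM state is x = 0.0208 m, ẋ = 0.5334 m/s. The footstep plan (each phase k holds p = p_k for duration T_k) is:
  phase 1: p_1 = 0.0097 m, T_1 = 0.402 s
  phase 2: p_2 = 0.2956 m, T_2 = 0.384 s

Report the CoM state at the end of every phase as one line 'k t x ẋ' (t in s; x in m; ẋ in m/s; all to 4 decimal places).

phase 1: p=0.0097, T=0.402, ωT=1.395543, cosh=2.142432, sinh=1.894734; start (x,ẋ)=(0.020800, 0.533400) → end (x,ẋ)=(0.324609, 1.215784)
phase 2: p=0.2956, T=0.384, ωT=1.333056, cosh=2.028143, sinh=1.764473; start (x,ẋ)=(0.324609, 1.215784) → end (x,ẋ)=(0.972386, 2.643476)

1 0.4020 0.3246 1.2158
2 0.7860 0.9724 2.6435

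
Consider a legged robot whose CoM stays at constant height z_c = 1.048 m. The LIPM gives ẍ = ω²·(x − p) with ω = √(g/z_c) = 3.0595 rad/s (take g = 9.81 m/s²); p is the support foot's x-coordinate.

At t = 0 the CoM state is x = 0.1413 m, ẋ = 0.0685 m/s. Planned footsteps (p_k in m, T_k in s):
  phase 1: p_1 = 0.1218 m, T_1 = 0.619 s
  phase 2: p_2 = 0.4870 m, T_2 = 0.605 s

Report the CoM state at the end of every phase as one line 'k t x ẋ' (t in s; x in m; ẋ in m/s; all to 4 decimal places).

1 0.6190 0.2608 0.4265
2 1.2240 0.1818 -0.7580

phase 1: p=0.1218, T=0.619, ωT=1.893830, cosh=3.397634, sinh=3.247139; start (x,ẋ)=(0.141300, 0.068500) → end (x,ẋ)=(0.260755, 0.426463)
phase 2: p=0.4870, T=0.605, ωT=1.850997, cosh=3.261624, sinh=3.104543; start (x,ẋ)=(0.260755, 0.426463) → end (x,ẋ)=(0.181815, -0.757993)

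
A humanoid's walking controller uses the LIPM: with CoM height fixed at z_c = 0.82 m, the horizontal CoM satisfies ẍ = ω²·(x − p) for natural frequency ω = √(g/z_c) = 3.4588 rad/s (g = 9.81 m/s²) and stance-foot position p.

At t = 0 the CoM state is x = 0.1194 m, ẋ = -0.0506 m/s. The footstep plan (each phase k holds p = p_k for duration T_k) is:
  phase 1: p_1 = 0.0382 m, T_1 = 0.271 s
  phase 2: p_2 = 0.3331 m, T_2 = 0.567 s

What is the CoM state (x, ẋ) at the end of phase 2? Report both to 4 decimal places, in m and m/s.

x = -0.1290, ẋ = -1.4730

phase 1: p=0.0382, T=0.271, ωT=0.937335, cosh=1.472419, sinh=1.080749; start (x,ẋ)=(0.119400, -0.050600) → end (x,ẋ)=(0.141950, 0.229029)
phase 2: p=0.3331, T=0.567, ωT=1.961140, cosh=3.624060, sinh=3.483362; start (x,ẋ)=(0.141950, 0.229029) → end (x,ẋ)=(-0.128985, -1.473012)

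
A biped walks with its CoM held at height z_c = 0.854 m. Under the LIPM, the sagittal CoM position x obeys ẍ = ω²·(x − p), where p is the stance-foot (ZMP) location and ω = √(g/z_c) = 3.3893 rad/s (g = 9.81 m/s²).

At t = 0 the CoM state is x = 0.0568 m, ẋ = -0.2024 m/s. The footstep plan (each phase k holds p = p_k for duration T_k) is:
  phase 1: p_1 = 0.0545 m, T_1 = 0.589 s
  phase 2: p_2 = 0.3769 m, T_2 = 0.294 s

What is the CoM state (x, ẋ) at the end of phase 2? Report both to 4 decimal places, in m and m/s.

phase 1: p=0.0545, T=0.589, ωT=1.996298, cosh=3.748794, sinh=3.612956; start (x,ẋ)=(0.056800, -0.202400) → end (x,ẋ)=(-0.152634, -0.730591)
phase 2: p=0.3769, T=0.294, ωT=0.996454, cosh=1.538923, sinh=1.169737; start (x,ẋ)=(-0.152634, -0.730591) → end (x,ẋ)=(-0.690159, -3.223709)

x = -0.6902, ẋ = -3.2237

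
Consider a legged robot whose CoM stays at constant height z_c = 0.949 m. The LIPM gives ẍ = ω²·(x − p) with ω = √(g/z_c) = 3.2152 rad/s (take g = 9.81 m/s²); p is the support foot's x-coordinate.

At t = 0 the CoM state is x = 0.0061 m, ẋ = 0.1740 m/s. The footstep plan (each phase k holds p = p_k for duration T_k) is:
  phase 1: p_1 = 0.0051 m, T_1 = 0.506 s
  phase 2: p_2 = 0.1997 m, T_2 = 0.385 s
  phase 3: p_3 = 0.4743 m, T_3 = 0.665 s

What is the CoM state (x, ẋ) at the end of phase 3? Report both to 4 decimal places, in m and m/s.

phase 1: p=0.0051, T=0.506, ωT=1.626891, cosh=2.642286, sinh=2.445746; start (x,ẋ)=(0.006100, 0.174000) → end (x,ẋ)=(0.140101, 0.467621)
phase 2: p=0.1997, T=0.385, ωT=1.237852, cosh=1.869103, sinh=1.579096; start (x,ẋ)=(0.140101, 0.467621) → end (x,ẋ)=(0.317968, 0.571442)
phase 3: p=0.4743, T=0.665, ωT=2.138108, cosh=4.300625, sinh=4.182747; start (x,ẋ)=(0.317968, 0.571442) → end (x,ẋ)=(0.545382, 0.355153)

x = 0.5454, ẋ = 0.3552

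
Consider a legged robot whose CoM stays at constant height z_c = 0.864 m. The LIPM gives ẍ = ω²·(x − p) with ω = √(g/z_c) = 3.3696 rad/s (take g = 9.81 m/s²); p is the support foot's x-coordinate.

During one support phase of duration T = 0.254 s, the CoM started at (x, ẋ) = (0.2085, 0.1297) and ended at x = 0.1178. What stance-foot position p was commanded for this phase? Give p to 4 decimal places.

p = 0.5369

ωT = 3.3696·0.254 = 0.855878; cosh(ωT) = 1.389175, sinh(ωT) = 0.964265
x(T) = p + (x₀−p)·cosh(ωT) + (ẋ₀/ω)·sinh(ωT) ⇒ p·(1 − cosh) = x(T) − x₀·cosh − (ẋ₀/ω)·sinh
numerator   = 0.1178 − (0.2085)·1.389175 − (0.1297/3.3696)·0.964265 = -0.208959
denominator = 1 − 1.389175 = -0.389175
p = -0.208959 / -0.389175 = 0.5369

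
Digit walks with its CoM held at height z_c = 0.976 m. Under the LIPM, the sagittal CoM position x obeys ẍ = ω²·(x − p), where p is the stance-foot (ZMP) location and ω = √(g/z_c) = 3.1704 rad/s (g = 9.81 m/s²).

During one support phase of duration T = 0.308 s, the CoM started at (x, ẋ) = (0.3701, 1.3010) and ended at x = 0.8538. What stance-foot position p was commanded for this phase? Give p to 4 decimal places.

ωT = 3.1704·0.308 = 0.976483; cosh(ωT) = 1.515868, sinh(ωT) = 1.139235
x(T) = p + (x₀−p)·cosh(ωT) + (ẋ₀/ω)·sinh(ωT) ⇒ p·(1 − cosh) = x(T) − x₀·cosh − (ẋ₀/ω)·sinh
numerator   = 0.8538 − (0.3701)·1.515868 − (1.3010/3.1704)·1.139235 = -0.174717
denominator = 1 − 1.515868 = -0.515868
p = -0.174717 / -0.515868 = 0.3387

p = 0.3387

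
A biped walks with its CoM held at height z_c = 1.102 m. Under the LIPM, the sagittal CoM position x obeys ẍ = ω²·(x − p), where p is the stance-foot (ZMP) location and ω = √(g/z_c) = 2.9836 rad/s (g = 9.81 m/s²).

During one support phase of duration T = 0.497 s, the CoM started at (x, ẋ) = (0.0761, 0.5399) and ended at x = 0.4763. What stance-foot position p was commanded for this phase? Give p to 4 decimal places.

p = 0.0593

ωT = 2.9836·0.497 = 1.482849; cosh(ωT) = 2.316235, sinh(ωT) = 2.089245
x(T) = p + (x₀−p)·cosh(ωT) + (ẋ₀/ω)·sinh(ωT) ⇒ p·(1 − cosh) = x(T) − x₀·cosh − (ẋ₀/ω)·sinh
numerator   = 0.4763 − (0.0761)·2.316235 − (0.5399/2.9836)·2.089245 = -0.078027
denominator = 1 − 2.316235 = -1.316235
p = -0.078027 / -1.316235 = 0.0593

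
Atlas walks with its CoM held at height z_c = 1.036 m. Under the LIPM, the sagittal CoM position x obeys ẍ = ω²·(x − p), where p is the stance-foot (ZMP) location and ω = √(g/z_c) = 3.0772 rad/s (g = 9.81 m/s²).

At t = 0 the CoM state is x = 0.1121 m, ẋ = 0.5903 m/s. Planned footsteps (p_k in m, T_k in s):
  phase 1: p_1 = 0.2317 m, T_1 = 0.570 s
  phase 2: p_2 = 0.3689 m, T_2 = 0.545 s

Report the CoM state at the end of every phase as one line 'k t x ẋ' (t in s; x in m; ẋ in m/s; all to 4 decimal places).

1 0.5700 0.4134 0.7250
2 1.1150 1.1004 2.3608

phase 1: p=0.2317, T=0.570, ωT=1.754004, cosh=2.975385, sinh=2.802305; start (x,ẋ)=(0.112100, 0.590300) → end (x,ẋ)=(0.413411, 0.725029)
phase 2: p=0.3689, T=0.545, ωT=1.677074, cosh=2.768400, sinh=2.581480; start (x,ẋ)=(0.413411, 0.725029) → end (x,ẋ)=(1.100354, 2.360751)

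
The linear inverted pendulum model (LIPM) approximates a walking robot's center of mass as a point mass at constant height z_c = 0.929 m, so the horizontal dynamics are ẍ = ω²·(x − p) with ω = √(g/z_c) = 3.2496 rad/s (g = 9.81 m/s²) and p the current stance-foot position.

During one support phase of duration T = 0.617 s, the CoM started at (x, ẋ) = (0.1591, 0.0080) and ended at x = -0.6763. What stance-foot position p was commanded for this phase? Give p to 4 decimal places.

ωT = 3.2496·0.617 = 2.005003; cosh(ωT) = 3.780389, sinh(ωT) = 3.645729
x(T) = p + (x₀−p)·cosh(ωT) + (ẋ₀/ω)·sinh(ωT) ⇒ p·(1 − cosh) = x(T) − x₀·cosh − (ẋ₀/ω)·sinh
numerator   = -0.6763 − (0.1591)·3.780389 − (0.0080/3.2496)·3.645729 = -1.286735
denominator = 1 − 3.780389 = -2.780389
p = -1.286735 / -2.780389 = 0.4628

p = 0.4628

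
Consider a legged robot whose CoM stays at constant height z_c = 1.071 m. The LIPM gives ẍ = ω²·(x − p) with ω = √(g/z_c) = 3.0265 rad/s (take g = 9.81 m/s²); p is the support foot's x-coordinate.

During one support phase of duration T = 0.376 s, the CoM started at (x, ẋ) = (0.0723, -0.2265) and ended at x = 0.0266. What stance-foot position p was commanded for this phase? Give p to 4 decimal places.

p = -0.0097

ωT = 3.0265·0.376 = 1.137964; cosh(ωT) = 1.720440, sinh(ωT) = 1.399969
x(T) = p + (x₀−p)·cosh(ωT) + (ẋ₀/ω)·sinh(ωT) ⇒ p·(1 − cosh) = x(T) − x₀·cosh − (ẋ₀/ω)·sinh
numerator   = 0.0266 − (0.0723)·1.720440 − (-0.2265/3.0265)·1.399969 = 0.006984
denominator = 1 − 1.720440 = -0.720440
p = 0.006984 / -0.720440 = -0.0097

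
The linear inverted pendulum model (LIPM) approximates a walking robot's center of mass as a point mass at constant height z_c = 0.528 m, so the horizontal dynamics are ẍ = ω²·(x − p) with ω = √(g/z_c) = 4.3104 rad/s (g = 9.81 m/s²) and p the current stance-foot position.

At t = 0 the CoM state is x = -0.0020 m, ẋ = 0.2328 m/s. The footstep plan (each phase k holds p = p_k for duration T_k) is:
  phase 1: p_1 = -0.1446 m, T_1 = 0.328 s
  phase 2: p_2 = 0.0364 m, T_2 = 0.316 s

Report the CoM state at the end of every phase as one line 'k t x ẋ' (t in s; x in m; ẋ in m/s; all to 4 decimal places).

phase 1: p=-0.1446, T=0.328, ωT=1.413811, cosh=2.177405, sinh=1.934191; start (x,ẋ)=(-0.002000, 0.232800) → end (x,ẋ)=(0.270361, 1.695775)
phase 2: p=0.0364, T=0.316, ωT=1.362086, cosh=2.080228, sinh=1.824102; start (x,ẋ)=(0.270361, 1.695775) → end (x,ẋ)=(1.240722, 5.367148)

1 0.3280 0.2704 1.6958
2 0.6440 1.2407 5.3671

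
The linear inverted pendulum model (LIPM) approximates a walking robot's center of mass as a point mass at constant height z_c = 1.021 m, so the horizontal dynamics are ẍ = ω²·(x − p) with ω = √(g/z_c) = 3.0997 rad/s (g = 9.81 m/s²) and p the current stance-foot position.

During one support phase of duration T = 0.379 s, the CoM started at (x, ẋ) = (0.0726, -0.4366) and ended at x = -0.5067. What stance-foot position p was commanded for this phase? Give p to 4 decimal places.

ωT = 3.0997·0.379 = 1.174786; cosh(ωT) = 1.773168, sinh(ωT) = 1.464283
x(T) = p + (x₀−p)·cosh(ωT) + (ẋ₀/ω)·sinh(ωT) ⇒ p·(1 − cosh) = x(T) − x₀·cosh − (ẋ₀/ω)·sinh
numerator   = -0.5067 − (0.0726)·1.773168 − (-0.4366/3.0997)·1.464283 = -0.429184
denominator = 1 − 1.773168 = -0.773168
p = -0.429184 / -0.773168 = 0.5551

p = 0.5551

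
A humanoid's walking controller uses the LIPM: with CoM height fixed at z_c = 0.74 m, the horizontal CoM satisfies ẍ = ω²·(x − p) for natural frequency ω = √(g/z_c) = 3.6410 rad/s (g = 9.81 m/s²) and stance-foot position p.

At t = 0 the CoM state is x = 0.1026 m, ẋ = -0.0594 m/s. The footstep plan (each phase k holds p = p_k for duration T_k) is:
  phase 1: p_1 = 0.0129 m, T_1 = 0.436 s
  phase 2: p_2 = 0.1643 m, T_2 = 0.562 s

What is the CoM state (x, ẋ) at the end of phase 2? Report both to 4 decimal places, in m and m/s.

phase 1: p=0.0129, T=0.436, ωT=1.587476, cosh=2.547914, sinh=2.343473; start (x,ẋ)=(0.102600, -0.059400) → end (x,ẋ)=(0.203216, 0.614027)
phase 2: p=0.1643, T=0.562, ωT=2.046242, cosh=3.933992, sinh=3.804772; start (x,ẋ)=(0.203216, 0.614027) → end (x,ẋ)=(0.959041, 2.954687)

x = 0.9590, ẋ = 2.9547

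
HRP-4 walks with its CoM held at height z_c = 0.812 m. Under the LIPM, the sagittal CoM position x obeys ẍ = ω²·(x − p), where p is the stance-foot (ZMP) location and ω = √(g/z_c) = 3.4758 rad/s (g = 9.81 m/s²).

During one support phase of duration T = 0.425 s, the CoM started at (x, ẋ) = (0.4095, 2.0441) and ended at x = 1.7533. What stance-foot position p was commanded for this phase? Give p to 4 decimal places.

p = 0.3154

ωT = 3.4758·0.425 = 1.477215; cosh(ωT) = 2.304500, sinh(ωT) = 2.076228
x(T) = p + (x₀−p)·cosh(ωT) + (ẋ₀/ω)·sinh(ωT) ⇒ p·(1 − cosh) = x(T) − x₀·cosh − (ẋ₀/ω)·sinh
numerator   = 1.7533 − (0.4095)·2.304500 − (2.0441/3.4758)·2.076228 = -0.411412
denominator = 1 − 2.304500 = -1.304500
p = -0.411412 / -1.304500 = 0.3154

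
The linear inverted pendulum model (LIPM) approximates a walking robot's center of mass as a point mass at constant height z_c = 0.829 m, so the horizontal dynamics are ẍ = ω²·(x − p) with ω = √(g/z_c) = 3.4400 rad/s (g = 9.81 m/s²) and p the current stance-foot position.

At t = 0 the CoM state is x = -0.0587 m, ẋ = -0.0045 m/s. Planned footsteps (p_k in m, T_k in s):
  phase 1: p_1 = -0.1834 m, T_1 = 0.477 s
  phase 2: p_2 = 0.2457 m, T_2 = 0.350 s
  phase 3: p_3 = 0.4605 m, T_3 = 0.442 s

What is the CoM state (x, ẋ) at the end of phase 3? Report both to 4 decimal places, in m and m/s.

x = 1.5150, ẋ = 3.8803

phase 1: p=-0.1834, T=0.477, ωT=1.640880, cosh=2.676759, sinh=2.482949; start (x,ẋ)=(-0.058700, -0.004500) → end (x,ẋ)=(0.147144, 1.053060)
phase 2: p=0.2457, T=0.350, ωT=1.204000, cosh=1.816708, sinh=1.516716; start (x,ẋ)=(0.147144, 1.053060) → end (x,ẋ)=(0.530953, 1.398886)
phase 3: p=0.4605, T=0.442, ωT=1.520480, cosh=2.396514, sinh=2.177907; start (x,ẋ)=(0.530953, 1.398886) → end (x,ẋ)=(1.514992, 3.880279)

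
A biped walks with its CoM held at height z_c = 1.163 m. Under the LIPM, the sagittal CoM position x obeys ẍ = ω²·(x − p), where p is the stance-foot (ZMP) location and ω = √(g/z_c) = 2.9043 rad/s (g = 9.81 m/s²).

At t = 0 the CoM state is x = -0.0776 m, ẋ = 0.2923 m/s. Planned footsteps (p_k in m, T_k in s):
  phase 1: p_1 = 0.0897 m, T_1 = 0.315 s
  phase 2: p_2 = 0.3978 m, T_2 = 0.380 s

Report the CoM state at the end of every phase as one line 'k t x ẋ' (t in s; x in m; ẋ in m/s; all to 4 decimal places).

phase 1: p=0.0897, T=0.315, ωT=0.914855, cosh=1.448493, sinh=1.047919; start (x,ẋ)=(-0.077600, 0.292300) → end (x,ẋ)=(-0.047166, -0.085778)
phase 2: p=0.3978, T=0.380, ωT=1.103634, cosh=1.673383, sinh=1.341720; start (x,ẋ)=(-0.047166, -0.085778) → end (x,ẋ)=(-0.386427, -1.877465)

1 0.3150 -0.0472 -0.0858
2 0.6950 -0.3864 -1.8775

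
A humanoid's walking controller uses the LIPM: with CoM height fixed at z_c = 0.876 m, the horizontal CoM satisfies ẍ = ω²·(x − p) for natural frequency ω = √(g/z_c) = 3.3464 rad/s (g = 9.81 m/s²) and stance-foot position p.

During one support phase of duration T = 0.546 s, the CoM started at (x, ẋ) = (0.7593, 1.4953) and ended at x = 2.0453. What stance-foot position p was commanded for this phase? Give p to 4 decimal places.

p = 0.7898

ωT = 3.3464·0.546 = 1.827134; cosh(ωT) = 3.188461, sinh(ωT) = 3.027587
x(T) = p + (x₀−p)·cosh(ωT) + (ẋ₀/ω)·sinh(ωT) ⇒ p·(1 − cosh) = x(T) − x₀·cosh − (ẋ₀/ω)·sinh
numerator   = 2.0453 − (0.7593)·3.188461 − (1.4953/3.3464)·3.027587 = -1.728541
denominator = 1 − 3.188461 = -2.188461
p = -1.728541 / -2.188461 = 0.7898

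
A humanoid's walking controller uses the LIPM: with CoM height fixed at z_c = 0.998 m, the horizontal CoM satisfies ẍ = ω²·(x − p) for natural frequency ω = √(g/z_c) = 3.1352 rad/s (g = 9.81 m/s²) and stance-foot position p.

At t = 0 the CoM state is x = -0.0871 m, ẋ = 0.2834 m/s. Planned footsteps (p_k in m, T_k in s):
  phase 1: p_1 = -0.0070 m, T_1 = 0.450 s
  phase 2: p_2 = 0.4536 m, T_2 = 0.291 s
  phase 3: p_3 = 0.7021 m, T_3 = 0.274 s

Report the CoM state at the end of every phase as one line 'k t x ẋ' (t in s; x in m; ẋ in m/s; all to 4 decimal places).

1 0.4500 -0.0067 0.1313
2 0.7410 -0.1682 -1.3171
3 1.0150 -0.9165 -4.4768

phase 1: p=-0.0070, T=0.450, ωT=1.410840, cosh=2.171668, sinh=1.927730; start (x,ẋ)=(-0.087100, 0.283400) → end (x,ẋ)=(-0.006697, 0.131341)
phase 2: p=0.4536, T=0.291, ωT=0.912343, cosh=1.445866, sinh=1.044284; start (x,ẋ)=(-0.006697, 0.131341) → end (x,ẋ)=(-0.168181, -1.317131)
phase 3: p=0.7021, T=0.274, ωT=0.859045, cosh=1.392235, sinh=0.968669; start (x,ẋ)=(-0.168181, -1.317131) → end (x,ẋ)=(-0.916484, -4.476775)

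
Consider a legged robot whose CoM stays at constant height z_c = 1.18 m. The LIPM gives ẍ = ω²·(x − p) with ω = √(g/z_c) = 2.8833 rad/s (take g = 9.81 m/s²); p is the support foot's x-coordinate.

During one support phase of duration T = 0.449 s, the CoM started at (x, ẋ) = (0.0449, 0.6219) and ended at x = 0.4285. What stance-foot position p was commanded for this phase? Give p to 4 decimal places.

p = 0.0246

ωT = 2.8833·0.449 = 1.294602; cosh(ωT) = 1.961775, sinh(ωT) = 1.687768
x(T) = p + (x₀−p)·cosh(ωT) + (ẋ₀/ω)·sinh(ωT) ⇒ p·(1 − cosh) = x(T) − x₀·cosh − (ẋ₀/ω)·sinh
numerator   = 0.4285 − (0.0449)·1.961775 − (0.6219/2.8833)·1.687768 = -0.023619
denominator = 1 − 1.961775 = -0.961775
p = -0.023619 / -0.961775 = 0.0246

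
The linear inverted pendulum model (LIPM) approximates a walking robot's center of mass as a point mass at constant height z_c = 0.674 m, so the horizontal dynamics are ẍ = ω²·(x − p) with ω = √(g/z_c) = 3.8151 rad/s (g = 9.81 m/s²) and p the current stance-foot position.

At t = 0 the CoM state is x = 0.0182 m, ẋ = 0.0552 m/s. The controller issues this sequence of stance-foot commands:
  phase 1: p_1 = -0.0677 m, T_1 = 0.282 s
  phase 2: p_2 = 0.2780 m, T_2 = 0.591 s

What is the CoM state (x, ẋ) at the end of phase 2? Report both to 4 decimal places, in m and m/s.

phase 1: p=-0.0677, T=0.282, ωT=1.075858, cosh=1.636757, sinh=1.295752; start (x,ẋ)=(0.018200, 0.055200) → end (x,ẋ)=(0.091645, 0.514989)
phase 2: p=0.2780, T=0.591, ωT=2.254724, cosh=4.818783, sinh=4.713880; start (x,ẋ)=(0.091645, 0.514989) → end (x,ẋ)=(0.016310, -0.869767)

x = 0.0163, ẋ = -0.8698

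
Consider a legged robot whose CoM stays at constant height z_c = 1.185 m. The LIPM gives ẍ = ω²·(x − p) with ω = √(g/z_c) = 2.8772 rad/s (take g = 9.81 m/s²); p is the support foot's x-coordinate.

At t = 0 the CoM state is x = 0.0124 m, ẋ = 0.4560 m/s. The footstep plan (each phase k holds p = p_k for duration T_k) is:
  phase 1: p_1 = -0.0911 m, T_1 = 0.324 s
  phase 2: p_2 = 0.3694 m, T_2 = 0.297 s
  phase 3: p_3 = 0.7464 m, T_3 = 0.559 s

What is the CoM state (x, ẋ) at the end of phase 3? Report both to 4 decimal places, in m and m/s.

x = 0.9497, ẋ = 0.9204

phase 1: p=-0.0911, T=0.324, ωT=0.932213, cosh=1.466903, sinh=1.073221; start (x,ẋ)=(0.012400, 0.456000) → end (x,ẋ)=(0.230816, 0.988502)
phase 2: p=0.3694, T=0.297, ωT=0.854528, cosh=1.387875, sinh=0.962391; start (x,ẋ)=(0.230816, 0.988502) → end (x,ẋ)=(0.507706, 0.988181)
phase 3: p=0.7464, T=0.559, ωT=1.608355, cosh=2.597402, sinh=2.397185; start (x,ẋ)=(0.507706, 0.988181) → end (x,ẋ)=(0.949735, 0.920389)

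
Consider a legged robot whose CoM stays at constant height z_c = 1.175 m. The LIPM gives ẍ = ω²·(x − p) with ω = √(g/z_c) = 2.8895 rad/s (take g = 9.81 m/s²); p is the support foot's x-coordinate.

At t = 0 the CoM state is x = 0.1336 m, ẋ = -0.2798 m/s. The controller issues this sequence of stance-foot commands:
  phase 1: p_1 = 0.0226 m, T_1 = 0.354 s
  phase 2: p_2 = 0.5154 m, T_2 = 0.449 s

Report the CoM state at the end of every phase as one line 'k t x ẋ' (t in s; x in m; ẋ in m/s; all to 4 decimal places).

1 0.3540 0.0797 -0.0510
2 0.8030 -0.3714 -2.2323

phase 1: p=0.0226, T=0.354, ωT=1.022883, cosh=1.570379, sinh=1.210822; start (x,ẋ)=(0.133600, -0.279800) → end (x,ẋ)=(0.079664, -0.051040)
phase 2: p=0.5154, T=0.449, ωT=1.297386, cosh=1.966481, sinh=1.693235; start (x,ẋ)=(0.079664, -0.051040) → end (x,ẋ)=(-0.371375, -2.232251)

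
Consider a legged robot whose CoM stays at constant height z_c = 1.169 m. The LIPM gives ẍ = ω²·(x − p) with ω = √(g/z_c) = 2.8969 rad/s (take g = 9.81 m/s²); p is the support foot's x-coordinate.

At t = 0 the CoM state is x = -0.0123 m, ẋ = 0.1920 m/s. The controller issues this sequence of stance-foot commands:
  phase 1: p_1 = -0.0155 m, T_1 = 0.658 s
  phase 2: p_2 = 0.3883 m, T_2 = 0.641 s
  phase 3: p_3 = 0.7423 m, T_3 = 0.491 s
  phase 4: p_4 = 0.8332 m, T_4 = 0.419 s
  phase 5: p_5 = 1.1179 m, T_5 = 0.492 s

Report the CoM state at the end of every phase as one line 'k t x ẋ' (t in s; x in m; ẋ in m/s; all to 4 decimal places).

phase 1: p=-0.0155, T=0.658, ωT=1.906160, cosh=3.437929, sinh=3.289279; start (x,ẋ)=(-0.012300, 0.192000) → end (x,ẋ)=(0.213507, 0.690574)
phase 2: p=0.3883, T=0.641, ωT=1.856913, cosh=3.280045, sinh=3.123891; start (x,ẋ)=(0.213507, 0.690574) → end (x,ẋ)=(0.559658, 0.683311)
phase 3: p=0.7423, T=0.491, ωT=1.422378, cosh=2.194055, sinh=1.952915; start (x,ẋ)=(0.559658, 0.683311) → end (x,ẋ)=(0.802220, 0.465941)
phase 4: p=0.8332, T=0.419, ωT=1.213801, cosh=1.831661, sinh=1.534595; start (x,ẋ)=(0.802220, 0.465941) → end (x,ẋ)=(1.023281, 0.715721)
phase 5: p=1.1179, T=0.492, ωT=1.425275, cosh=2.199721, sinh=1.959279; start (x,ẋ)=(1.023281, 0.715721) → end (x,ẋ)=(1.393833, 1.037345)

1 0.6580 0.2135 0.6906
2 1.2990 0.5597 0.6833
3 1.7900 0.8022 0.4659
4 2.2090 1.0233 0.7157
5 2.7010 1.3938 1.0373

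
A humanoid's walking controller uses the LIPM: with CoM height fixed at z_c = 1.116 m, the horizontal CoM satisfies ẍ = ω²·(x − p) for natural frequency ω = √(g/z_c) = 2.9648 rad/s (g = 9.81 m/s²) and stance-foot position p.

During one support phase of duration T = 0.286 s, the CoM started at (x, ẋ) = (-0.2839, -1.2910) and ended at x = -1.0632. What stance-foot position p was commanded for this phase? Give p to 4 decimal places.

ωT = 2.9648·0.286 = 0.847933; cosh(ωT) = 1.381557, sinh(ωT) = 0.953258
x(T) = p + (x₀−p)·cosh(ωT) + (ẋ₀/ω)·sinh(ωT) ⇒ p·(1 − cosh) = x(T) − x₀·cosh − (ẋ₀/ω)·sinh
numerator   = -1.0632 − (-0.2839)·1.381557 − (-1.2910/2.9648)·0.953258 = -0.255887
denominator = 1 − 1.381557 = -0.381557
p = -0.255887 / -0.381557 = 0.6706

p = 0.6706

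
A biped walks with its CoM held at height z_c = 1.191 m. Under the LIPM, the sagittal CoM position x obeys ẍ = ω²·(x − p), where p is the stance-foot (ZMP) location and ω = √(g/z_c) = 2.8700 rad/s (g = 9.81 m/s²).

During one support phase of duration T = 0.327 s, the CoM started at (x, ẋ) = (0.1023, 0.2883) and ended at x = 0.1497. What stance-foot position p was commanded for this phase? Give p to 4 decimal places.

ωT = 2.8700·0.327 = 0.938490; cosh(ωT) = 1.473668, sinh(ωT) = 1.082450
x(T) = p + (x₀−p)·cosh(ωT) + (ẋ₀/ω)·sinh(ωT) ⇒ p·(1 − cosh) = x(T) − x₀·cosh − (ẋ₀/ω)·sinh
numerator   = 0.1497 − (0.1023)·1.473668 − (0.2883/2.8700)·1.082450 = -0.109792
denominator = 1 − 1.473668 = -0.473668
p = -0.109792 / -0.473668 = 0.2318

p = 0.2318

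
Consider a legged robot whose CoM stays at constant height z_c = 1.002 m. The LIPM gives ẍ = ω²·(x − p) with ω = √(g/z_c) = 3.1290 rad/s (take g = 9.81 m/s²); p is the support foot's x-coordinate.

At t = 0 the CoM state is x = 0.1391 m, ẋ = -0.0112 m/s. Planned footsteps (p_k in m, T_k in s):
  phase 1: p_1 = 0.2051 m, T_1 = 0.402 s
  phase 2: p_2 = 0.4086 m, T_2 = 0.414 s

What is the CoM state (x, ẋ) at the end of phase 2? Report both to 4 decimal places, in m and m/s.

phase 1: p=0.2051, T=0.402, ωT=1.257858, cosh=1.901070, sinh=1.616808; start (x,ẋ)=(0.139100, -0.011200) → end (x,ẋ)=(0.073842, -0.355185)
phase 2: p=0.4086, T=0.414, ωT=1.295406, cosh=1.963133, sinh=1.689346; start (x,ẋ)=(0.073842, -0.355185) → end (x,ẋ)=(-0.440339, -2.466794)

x = -0.4403, ẋ = -2.4668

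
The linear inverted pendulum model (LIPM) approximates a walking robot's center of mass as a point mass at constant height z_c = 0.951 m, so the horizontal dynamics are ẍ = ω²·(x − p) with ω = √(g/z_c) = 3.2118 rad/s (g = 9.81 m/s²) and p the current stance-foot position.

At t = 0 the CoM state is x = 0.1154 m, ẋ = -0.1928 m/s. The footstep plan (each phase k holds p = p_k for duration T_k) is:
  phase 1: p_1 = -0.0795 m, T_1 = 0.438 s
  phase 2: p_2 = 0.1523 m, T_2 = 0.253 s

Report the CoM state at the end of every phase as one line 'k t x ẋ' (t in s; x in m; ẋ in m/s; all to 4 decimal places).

phase 1: p=-0.0795, T=0.438, ωT=1.406768, cosh=2.163837, sinh=1.918903; start (x,ẋ)=(0.115400, -0.192800) → end (x,ẋ)=(0.227043, 0.784007)
phase 2: p=0.1523, T=0.253, ωT=0.812585, cosh=1.348718, sinh=0.905009; start (x,ẋ)=(0.227043, 0.784007) → end (x,ẋ)=(0.474021, 1.274660)

1 0.4380 0.2270 0.7840
2 0.6910 0.4740 1.2747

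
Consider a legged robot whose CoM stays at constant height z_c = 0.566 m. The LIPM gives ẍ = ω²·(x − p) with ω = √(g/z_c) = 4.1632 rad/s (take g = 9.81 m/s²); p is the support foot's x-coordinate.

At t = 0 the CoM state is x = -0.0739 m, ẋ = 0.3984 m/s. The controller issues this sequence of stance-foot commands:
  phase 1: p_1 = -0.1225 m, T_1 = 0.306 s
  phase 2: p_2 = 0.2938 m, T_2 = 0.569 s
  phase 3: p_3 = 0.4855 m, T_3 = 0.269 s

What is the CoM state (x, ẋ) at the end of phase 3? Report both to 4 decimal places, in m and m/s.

phase 1: p=-0.1225, T=0.306, ωT=1.273939, cosh=1.927317, sinh=1.647590; start (x,ẋ)=(-0.073900, 0.398400) → end (x,ẋ)=(0.128835, 1.101203)
phase 2: p=0.2938, T=0.569, ωT=2.368861, cosh=5.389400, sinh=5.295813; start (x,ẋ)=(0.128835, 1.101203) → end (x,ẋ)=(0.805525, 2.297745)
phase 3: p=0.4855, T=0.269, ωT=1.119901, cosh=1.695431, sinh=1.369119; start (x,ẋ)=(0.805525, 2.297745) → end (x,ẋ)=(1.783721, 5.719783)

x = 1.7837, ẋ = 5.7198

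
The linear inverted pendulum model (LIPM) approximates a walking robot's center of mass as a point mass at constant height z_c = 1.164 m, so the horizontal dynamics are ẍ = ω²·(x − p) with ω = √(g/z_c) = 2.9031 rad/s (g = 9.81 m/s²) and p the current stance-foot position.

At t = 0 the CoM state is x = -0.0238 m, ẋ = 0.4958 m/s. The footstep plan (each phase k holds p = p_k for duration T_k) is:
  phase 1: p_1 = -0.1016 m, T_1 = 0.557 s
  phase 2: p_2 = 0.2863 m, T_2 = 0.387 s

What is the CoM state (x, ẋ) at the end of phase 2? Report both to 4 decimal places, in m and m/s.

phase 1: p=-0.1016, T=0.557, ωT=1.617027, cosh=2.618288, sinh=2.419800; start (x,ẋ)=(-0.023800, 0.495800) → end (x,ẋ)=(0.515363, 1.844686)
phase 2: p=0.2863, T=0.387, ωT=1.123500, cosh=1.700369, sinh=1.375230; start (x,ẋ)=(0.515363, 1.844686) → end (x,ẋ)=(1.549640, 4.051168)

x = 1.5496, ẋ = 4.0512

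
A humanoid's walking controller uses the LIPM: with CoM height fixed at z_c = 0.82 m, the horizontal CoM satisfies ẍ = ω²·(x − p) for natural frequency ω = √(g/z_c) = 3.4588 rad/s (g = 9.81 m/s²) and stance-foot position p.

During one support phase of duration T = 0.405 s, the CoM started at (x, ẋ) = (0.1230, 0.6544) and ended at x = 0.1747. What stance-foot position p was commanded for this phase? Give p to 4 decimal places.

p = 0.3911

ωT = 3.4588·0.405 = 1.400814; cosh(ωT) = 2.152449, sinh(ωT) = 1.906053
x(T) = p + (x₀−p)·cosh(ωT) + (ẋ₀/ω)·sinh(ωT) ⇒ p·(1 − cosh) = x(T) − x₀·cosh − (ẋ₀/ω)·sinh
numerator   = 0.1747 − (0.1230)·2.152449 − (0.6544/3.4588)·1.906053 = -0.450674
denominator = 1 − 2.152449 = -1.152449
p = -0.450674 / -1.152449 = 0.3911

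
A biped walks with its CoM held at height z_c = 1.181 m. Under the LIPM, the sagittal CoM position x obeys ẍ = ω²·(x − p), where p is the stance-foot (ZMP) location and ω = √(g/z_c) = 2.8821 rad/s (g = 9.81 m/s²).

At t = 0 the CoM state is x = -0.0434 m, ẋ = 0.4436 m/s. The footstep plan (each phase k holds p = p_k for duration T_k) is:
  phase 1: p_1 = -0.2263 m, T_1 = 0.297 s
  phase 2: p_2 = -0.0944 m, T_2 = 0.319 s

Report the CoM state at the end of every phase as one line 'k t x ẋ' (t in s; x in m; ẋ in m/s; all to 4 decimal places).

1 0.2970 0.1762 1.1247
2 0.6160 0.7104 2.4569

phase 1: p=-0.2263, T=0.297, ωT=0.855984, cosh=1.389277, sinh=0.964412; start (x,ẋ)=(-0.043400, 0.443600) → end (x,ẋ)=(0.176237, 1.124659)
phase 2: p=-0.0944, T=0.319, ωT=0.919390, cosh=1.453261, sinh=1.054499; start (x,ẋ)=(0.176237, 1.124659) → end (x,ẋ)=(0.710395, 2.456935)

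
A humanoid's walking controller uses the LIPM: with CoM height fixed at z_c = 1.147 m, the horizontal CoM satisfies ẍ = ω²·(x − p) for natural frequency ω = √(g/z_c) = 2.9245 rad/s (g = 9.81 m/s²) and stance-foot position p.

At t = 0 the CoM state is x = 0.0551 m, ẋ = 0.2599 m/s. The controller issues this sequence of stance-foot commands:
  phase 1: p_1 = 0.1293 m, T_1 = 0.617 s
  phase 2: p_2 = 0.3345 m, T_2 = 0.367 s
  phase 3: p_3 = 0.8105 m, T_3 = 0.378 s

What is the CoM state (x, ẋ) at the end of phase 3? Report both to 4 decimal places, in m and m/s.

phase 1: p=0.1293, T=0.617, ωT=1.804417, cosh=3.120498, sinh=2.955927; start (x,ẋ)=(0.055100, 0.259900) → end (x,ẋ)=(0.160452, 0.169587)
phase 2: p=0.3345, T=0.367, ωT=1.073292, cosh=1.633436, sinh=1.291555; start (x,ẋ)=(0.160452, 0.169587) → end (x,ẋ)=(0.125099, -0.380396)
phase 3: p=0.8105, T=0.378, ωT=1.105461, cosh=1.675837, sinh=1.344779; start (x,ẋ)=(0.125099, -0.380396) → end (x,ẋ)=(-0.513039, -3.333031)

x = -0.5130, ẋ = -3.3330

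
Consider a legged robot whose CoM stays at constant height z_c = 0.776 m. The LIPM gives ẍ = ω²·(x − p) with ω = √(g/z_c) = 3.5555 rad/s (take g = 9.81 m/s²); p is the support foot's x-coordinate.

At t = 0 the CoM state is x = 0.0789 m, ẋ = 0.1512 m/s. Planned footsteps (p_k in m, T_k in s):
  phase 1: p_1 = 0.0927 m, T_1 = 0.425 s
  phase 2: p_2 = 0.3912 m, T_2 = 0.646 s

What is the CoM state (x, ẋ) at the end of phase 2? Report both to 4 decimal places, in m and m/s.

x = -0.4613, ẋ = -2.9197

phase 1: p=0.0927, T=0.425, ωT=1.511087, cosh=2.376163, sinh=2.155493; start (x,ẋ)=(0.078900, 0.151200) → end (x,ẋ)=(0.151573, 0.253515)
phase 2: p=0.3912, T=0.646, ωT=2.296853, cosh=5.021709, sinh=4.921134; start (x,ẋ)=(0.151573, 0.253515) → end (x,ẋ)=(-0.461251, -2.919704)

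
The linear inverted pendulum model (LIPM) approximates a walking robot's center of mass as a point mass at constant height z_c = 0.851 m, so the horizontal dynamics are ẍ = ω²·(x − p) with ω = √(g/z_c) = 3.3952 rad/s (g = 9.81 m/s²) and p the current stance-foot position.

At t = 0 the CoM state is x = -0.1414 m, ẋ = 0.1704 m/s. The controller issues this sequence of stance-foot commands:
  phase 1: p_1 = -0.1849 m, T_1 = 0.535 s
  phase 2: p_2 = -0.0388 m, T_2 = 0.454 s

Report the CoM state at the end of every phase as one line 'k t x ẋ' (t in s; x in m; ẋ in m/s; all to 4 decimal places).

1 0.5350 0.1026 0.9800
2 0.9890 0.9499 3.4639

phase 1: p=-0.1849, T=0.535, ωT=1.816432, cosh=3.156241, sinh=2.993636; start (x,ẋ)=(-0.141400, 0.170400) → end (x,ẋ)=(0.102643, 0.979957)
phase 2: p=-0.0388, T=0.454, ωT=1.541421, cosh=2.442650, sinh=2.228573; start (x,ẋ)=(0.102643, 0.979957) → end (x,ẋ)=(0.949928, 3.463910)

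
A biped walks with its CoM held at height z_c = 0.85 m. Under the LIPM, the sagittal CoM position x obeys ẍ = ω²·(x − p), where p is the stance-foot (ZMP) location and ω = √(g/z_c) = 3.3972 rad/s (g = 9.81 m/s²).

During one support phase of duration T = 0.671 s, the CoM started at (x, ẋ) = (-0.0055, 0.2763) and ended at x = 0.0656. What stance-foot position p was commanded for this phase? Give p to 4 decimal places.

ωT = 3.3972·0.671 = 2.279521; cosh(ωT) = 4.937167, sinh(ωT) = 4.834834
x(T) = p + (x₀−p)·cosh(ωT) + (ẋ₀/ω)·sinh(ωT) ⇒ p·(1 − cosh) = x(T) − x₀·cosh − (ẋ₀/ω)·sinh
numerator   = 0.0656 − (-0.0055)·4.937167 − (0.2763/3.3972)·4.834834 = -0.300471
denominator = 1 − 4.937167 = -3.937167
p = -0.300471 / -3.937167 = 0.0763

p = 0.0763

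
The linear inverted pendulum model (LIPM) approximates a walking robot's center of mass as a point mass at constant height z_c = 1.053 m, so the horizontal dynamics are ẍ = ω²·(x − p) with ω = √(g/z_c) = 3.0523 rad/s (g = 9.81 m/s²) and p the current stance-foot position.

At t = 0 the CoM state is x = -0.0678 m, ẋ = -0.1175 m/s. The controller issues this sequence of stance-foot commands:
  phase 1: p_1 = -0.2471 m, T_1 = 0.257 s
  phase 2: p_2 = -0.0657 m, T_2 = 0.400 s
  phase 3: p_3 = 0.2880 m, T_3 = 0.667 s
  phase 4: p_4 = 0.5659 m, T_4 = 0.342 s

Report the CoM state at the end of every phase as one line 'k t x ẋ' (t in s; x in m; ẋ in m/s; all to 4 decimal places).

1 0.2570 -0.0431 0.3192
2 0.6570 0.1377 0.6947
3 1.3240 0.5594 0.9789
4 1.6660 0.9544 1.5376

phase 1: p=-0.2471, T=0.257, ωT=0.784441, cosh=1.323778, sinh=0.867404; start (x,ẋ)=(-0.067800, -0.117500) → end (x,ẋ)=(-0.043138, 0.319166)
phase 2: p=-0.0657, T=0.400, ωT=1.220920, cosh=1.842632, sinh=1.547673; start (x,ẋ)=(-0.043138, 0.319166) → end (x,ẋ)=(0.137708, 0.694690)
phase 3: p=0.2880, T=0.667, ωT=2.035884, cosh=3.894793, sinh=3.764228; start (x,ẋ)=(0.137708, 0.694690) → end (x,ẋ)=(0.559364, 0.978882)
phase 4: p=0.5659, T=0.342, ωT=1.043887, cosh=1.596159, sinh=1.244075; start (x,ẋ)=(0.559364, 0.978882) → end (x,ẋ)=(0.954446, 1.537632)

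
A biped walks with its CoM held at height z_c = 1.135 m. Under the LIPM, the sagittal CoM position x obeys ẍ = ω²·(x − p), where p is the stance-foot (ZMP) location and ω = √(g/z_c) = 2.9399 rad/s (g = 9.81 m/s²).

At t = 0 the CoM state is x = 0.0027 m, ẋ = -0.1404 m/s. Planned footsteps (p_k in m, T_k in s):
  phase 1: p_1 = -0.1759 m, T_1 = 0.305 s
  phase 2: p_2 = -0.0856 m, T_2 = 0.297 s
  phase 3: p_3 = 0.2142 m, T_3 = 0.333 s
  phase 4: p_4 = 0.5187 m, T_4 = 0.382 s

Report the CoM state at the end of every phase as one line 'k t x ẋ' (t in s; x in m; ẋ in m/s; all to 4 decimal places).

1 0.3050 0.0306 0.3358
2 0.6020 0.1907 0.8099
3 0.9350 0.4934 1.1511
4 1.3170 1.0139 1.8545

phase 1: p=-0.1759, T=0.305, ωT=0.896670, cosh=1.429676, sinh=1.021750; start (x,ẋ)=(0.002700, -0.140400) → end (x,ẋ)=(0.030645, 0.335760)
phase 2: p=-0.0856, T=0.297, ωT=0.873150, cosh=1.406038, sinh=0.988404; start (x,ẋ)=(0.030645, 0.335760) → end (x,ẋ)=(0.190728, 0.809876)
phase 3: p=0.2142, T=0.333, ωT=0.978987, cosh=1.518725, sinh=1.143033; start (x,ẋ)=(0.190728, 0.809876) → end (x,ẋ)=(0.493432, 1.151102)
phase 4: p=0.5187, T=0.382, ωT=1.123042, cosh=1.699740, sinh=1.374451; start (x,ẋ)=(0.493432, 1.151102) → end (x,ẋ)=(1.013910, 1.854472)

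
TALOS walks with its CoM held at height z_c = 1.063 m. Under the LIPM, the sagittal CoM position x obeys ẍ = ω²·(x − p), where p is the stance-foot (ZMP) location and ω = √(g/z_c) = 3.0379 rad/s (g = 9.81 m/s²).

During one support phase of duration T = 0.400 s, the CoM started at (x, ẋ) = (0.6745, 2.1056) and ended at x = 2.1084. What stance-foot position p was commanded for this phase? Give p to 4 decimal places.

p = 0.2325

ωT = 3.0379·0.400 = 1.215160; cosh(ωT) = 1.833748, sinh(ωT) = 1.537085
x(T) = p + (x₀−p)·cosh(ωT) + (ẋ₀/ω)·sinh(ωT) ⇒ p·(1 − cosh) = x(T) − x₀·cosh − (ẋ₀/ω)·sinh
numerator   = 2.1084 − (0.6745)·1.833748 − (2.1056/3.0379)·1.537085 = -0.193833
denominator = 1 − 1.833748 = -0.833748
p = -0.193833 / -0.833748 = 0.2325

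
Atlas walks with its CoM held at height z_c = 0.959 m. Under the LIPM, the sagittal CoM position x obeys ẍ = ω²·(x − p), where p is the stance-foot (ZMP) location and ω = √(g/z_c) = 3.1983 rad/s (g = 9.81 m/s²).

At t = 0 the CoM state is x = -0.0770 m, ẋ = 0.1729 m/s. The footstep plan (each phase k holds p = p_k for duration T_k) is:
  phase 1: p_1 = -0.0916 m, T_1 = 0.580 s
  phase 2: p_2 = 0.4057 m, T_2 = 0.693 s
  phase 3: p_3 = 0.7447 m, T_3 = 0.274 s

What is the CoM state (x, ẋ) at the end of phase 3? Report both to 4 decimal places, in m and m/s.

x = -0.3884, ẋ = -3.0995

phase 1: p=-0.0916, T=0.580, ωT=1.855014, cosh=3.274119, sinh=3.117668; start (x,ẋ)=(-0.077000, 0.172900) → end (x,ẋ)=(0.124743, 0.711675)
phase 2: p=0.4057, T=0.693, ωT=2.216422, cosh=4.641722, sinh=4.532723; start (x,ẋ)=(0.124743, 0.711675) → end (x,ẋ)=(0.110184, -0.769634)
phase 3: p=0.7447, T=0.274, ωT=0.876334, cosh=1.409192, sinh=0.992886; start (x,ẋ)=(0.110184, -0.769634) → end (x,ẋ)=(-0.388382, -3.099499)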